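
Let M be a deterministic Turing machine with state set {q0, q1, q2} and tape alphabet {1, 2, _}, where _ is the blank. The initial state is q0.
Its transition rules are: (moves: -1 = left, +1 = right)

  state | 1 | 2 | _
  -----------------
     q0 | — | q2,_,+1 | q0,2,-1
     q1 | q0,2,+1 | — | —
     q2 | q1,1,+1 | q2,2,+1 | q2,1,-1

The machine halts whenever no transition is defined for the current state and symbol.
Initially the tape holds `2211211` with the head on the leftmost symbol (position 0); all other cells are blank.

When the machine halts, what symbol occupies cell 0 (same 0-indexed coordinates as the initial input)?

_

state=q0 head=0 tape=[2]211211___   (q0,2)→(q2,_,+1)
state=q2 head=1 tape=_[2]11211___   (q2,2)→(q2,2,+1)
state=q2 head=2 tape=_2[1]1211___   (q2,1)→(q1,1,+1)
state=q1 head=3 tape=_21[1]211___   (q1,1)→(q0,2,+1)
state=q0 head=4 tape=_212[2]11___   (q0,2)→(q2,_,+1)
state=q2 head=5 tape=_212_[1]1___   (q2,1)→(q1,1,+1)
state=q1 head=6 tape=_212_1[1]___   (q1,1)→(q0,2,+1)
state=q0 head=7 tape=_212_12[_]__   (q0,_)→(q0,2,-1)
state=q0 head=6 tape=_212_1[2]2__   (q0,2)→(q2,_,+1)
state=q2 head=7 tape=_212_1_[2]__   (q2,2)→(q2,2,+1)
state=q2 head=8 tape=_212_1_2[_]_   (q2,_)→(q2,1,-1)
state=q2 head=7 tape=_212_1_[2]1_   (q2,2)→(q2,2,+1)
state=q2 head=8 tape=_212_1_2[1]_   (q2,1)→(q1,1,+1)
state=q1 head=9 tape=_212_1_21[_]
Cell 0 holds _ when M halts.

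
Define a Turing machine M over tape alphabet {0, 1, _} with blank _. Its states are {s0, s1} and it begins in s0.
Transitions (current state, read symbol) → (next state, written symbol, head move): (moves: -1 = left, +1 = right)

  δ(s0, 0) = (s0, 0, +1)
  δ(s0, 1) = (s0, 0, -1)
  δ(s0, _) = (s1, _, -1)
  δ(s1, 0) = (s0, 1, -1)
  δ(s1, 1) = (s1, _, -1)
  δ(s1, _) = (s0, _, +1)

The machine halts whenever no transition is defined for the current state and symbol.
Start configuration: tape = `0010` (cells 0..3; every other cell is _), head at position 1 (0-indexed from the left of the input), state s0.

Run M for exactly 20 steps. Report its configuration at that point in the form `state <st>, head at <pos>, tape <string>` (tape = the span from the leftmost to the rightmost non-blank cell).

state s0, head at 3, tape 0001

s0 | 0[0]10_   read 0 → write 0, move +1, go to s0
s0 | 00[1]0_   read 1 → write 0, move -1, go to s0
s0 | 0[0]00_   read 0 → write 0, move +1, go to s0
s0 | 00[0]0_   read 0 → write 0, move +1, go to s0
s0 | 000[0]_   read 0 → write 0, move +1, go to s0
s0 | 0000[_]   read _ → write _, move -1, go to s1
s1 | 000[0]_   read 0 → write 1, move -1, go to s0
s0 | 00[0]1_   read 0 → write 0, move +1, go to s0
s0 | 000[1]_   read 1 → write 0, move -1, go to s0
s0 | 00[0]0_   read 0 → write 0, move +1, go to s0
s0 | 000[0]_   read 0 → write 0, move +1, go to s0
s0 | 0000[_]   read _ → write _, move -1, go to s1
s1 | 000[0]_   read 0 → write 1, move -1, go to s0
s0 | 00[0]1_   read 0 → write 0, move +1, go to s0
s0 | 000[1]_   read 1 → write 0, move -1, go to s0
s0 | 00[0]0_   read 0 → write 0, move +1, go to s0
s0 | 000[0]_   read 0 → write 0, move +1, go to s0
s0 | 0000[_]   read _ → write _, move -1, go to s1
s1 | 000[0]_   read 0 → write 1, move -1, go to s0
s0 | 00[0]1_   read 0 → write 0, move +1, go to s0
s0 | 000[1]_
After 20 steps: state s0, head at 3, tape 0001.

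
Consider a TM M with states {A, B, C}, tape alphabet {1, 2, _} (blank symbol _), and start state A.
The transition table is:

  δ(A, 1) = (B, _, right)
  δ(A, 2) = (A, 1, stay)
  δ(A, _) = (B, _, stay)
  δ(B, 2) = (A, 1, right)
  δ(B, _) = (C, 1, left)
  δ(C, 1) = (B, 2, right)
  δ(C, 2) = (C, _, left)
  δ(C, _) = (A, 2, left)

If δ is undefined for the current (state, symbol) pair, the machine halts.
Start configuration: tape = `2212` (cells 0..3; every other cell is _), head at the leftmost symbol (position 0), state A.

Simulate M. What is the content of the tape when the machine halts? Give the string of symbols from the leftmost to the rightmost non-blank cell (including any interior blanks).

1_21

A | [2]212_   read 2 → write 1, move stay, go to A
A | [1]212_   read 1 → write _, move right, go to B
B | _[2]12_   read 2 → write 1, move right, go to A
A | _1[1]2_   read 1 → write _, move right, go to B
B | _1_[2]_   read 2 → write 1, move right, go to A
A | _1_1[_]   read _ → write _, move stay, go to B
B | _1_1[_]   read _ → write 1, move left, go to C
C | _1_[1]1   read 1 → write 2, move right, go to B
B | _1_2[1]
The non-blank tape span at halt is 1_21.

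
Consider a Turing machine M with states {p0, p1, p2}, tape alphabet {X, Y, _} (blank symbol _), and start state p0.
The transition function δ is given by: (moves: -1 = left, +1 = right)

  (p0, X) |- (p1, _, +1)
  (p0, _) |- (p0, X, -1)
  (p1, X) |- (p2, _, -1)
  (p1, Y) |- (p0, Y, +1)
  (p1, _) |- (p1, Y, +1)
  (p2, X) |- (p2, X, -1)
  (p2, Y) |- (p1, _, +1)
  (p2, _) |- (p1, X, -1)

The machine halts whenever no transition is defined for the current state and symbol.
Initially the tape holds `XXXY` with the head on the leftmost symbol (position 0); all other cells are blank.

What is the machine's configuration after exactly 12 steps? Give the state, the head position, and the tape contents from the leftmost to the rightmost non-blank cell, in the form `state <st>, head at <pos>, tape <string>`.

state p0, head at 4, tape Y_YY

p0 | _[X]XXY_   read X → write _, move +1, go to p1
p1 | __[X]XY_   read X → write _, move -1, go to p2
p2 | _[_]_XY_   read _ → write X, move -1, go to p1
p1 | [_]X_XY_   read _ → write Y, move +1, go to p1
p1 | Y[X]_XY_   read X → write _, move -1, go to p2
p2 | [Y]__XY_   read Y → write _, move +1, go to p1
p1 | _[_]_XY_   read _ → write Y, move +1, go to p1
p1 | _Y[_]XY_   read _ → write Y, move +1, go to p1
p1 | _YY[X]Y_   read X → write _, move -1, go to p2
p2 | _Y[Y]_Y_   read Y → write _, move +1, go to p1
p1 | _Y_[_]Y_   read _ → write Y, move +1, go to p1
p1 | _Y_Y[Y]_   read Y → write Y, move +1, go to p0
p0 | _Y_YY[_]
After 12 steps: state p0, head at 4, tape Y_YY.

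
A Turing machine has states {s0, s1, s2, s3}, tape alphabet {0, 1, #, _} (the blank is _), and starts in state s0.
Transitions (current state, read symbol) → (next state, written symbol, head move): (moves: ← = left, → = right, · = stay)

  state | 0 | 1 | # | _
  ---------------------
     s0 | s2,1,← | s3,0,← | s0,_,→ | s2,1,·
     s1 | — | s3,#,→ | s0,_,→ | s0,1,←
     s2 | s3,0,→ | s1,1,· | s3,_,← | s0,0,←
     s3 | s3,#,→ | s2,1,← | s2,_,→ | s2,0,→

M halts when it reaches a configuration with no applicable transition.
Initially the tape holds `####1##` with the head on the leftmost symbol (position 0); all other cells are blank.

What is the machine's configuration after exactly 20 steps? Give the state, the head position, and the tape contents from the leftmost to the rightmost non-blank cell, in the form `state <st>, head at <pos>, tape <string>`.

state s2, head at 4, tape 0010

s0 | [#]###1##   read # → write _, move →, go to s0
s0 | _[#]##1##   read # → write _, move →, go to s0
s0 | __[#]#1##   read # → write _, move →, go to s0
s0 | ___[#]1##   read # → write _, move →, go to s0
s0 | ____[1]##   read 1 → write 0, move ←, go to s3
s3 | ___[_]0##   read _ → write 0, move →, go to s2
s2 | ___0[0]##   read 0 → write 0, move →, go to s3
s3 | ___00[#]#   read # → write _, move →, go to s2
s2 | ___00_[#]   read # → write _, move ←, go to s3
s3 | ___00[_]_   read _ → write 0, move →, go to s2
s2 | ___000[_]   read _ → write 0, move ←, go to s0
s0 | ___00[0]0   read 0 → write 1, move ←, go to s2
s2 | ___0[0]10   read 0 → write 0, move →, go to s3
s3 | ___00[1]0   read 1 → write 1, move ←, go to s2
s2 | ___0[0]10   read 0 → write 0, move →, go to s3
s3 | ___00[1]0   read 1 → write 1, move ←, go to s2
s2 | ___0[0]10   read 0 → write 0, move →, go to s3
s3 | ___00[1]0   read 1 → write 1, move ←, go to s2
s2 | ___0[0]10   read 0 → write 0, move →, go to s3
s3 | ___00[1]0   read 1 → write 1, move ←, go to s2
s2 | ___0[0]10
After 20 steps: state s2, head at 4, tape 0010.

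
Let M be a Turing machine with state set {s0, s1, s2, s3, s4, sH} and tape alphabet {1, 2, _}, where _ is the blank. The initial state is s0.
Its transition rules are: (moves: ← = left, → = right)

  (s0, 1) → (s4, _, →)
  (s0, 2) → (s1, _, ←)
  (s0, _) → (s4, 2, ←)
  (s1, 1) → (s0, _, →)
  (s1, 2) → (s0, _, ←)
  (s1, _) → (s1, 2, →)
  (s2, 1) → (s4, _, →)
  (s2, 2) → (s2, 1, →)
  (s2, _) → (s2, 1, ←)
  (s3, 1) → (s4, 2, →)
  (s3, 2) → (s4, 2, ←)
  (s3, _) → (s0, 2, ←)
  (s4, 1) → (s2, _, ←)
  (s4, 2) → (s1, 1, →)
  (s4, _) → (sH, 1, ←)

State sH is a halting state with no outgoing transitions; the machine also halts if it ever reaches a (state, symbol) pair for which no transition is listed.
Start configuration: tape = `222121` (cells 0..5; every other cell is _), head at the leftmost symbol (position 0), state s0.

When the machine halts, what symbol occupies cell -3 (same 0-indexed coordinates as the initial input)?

1

state=s0 head=0 tape=____[2]22121   (s0,2)→(s1,_,←)
state=s1 head=-1 tape=___[_]_22121   (s1,_)→(s1,2,→)
state=s1 head=0 tape=___2[_]22121   (s1,_)→(s1,2,→)
state=s1 head=1 tape=___22[2]2121   (s1,2)→(s0,_,←)
state=s0 head=0 tape=___2[2]_2121   (s0,2)→(s1,_,←)
state=s1 head=-1 tape=___[2]__2121   (s1,2)→(s0,_,←)
state=s0 head=-2 tape=__[_]___2121   (s0,_)→(s4,2,←)
state=s4 head=-3 tape=_[_]2___2121   (s4,_)→(sH,1,←)
state=sH head=-4 tape=[_]12___2121
Cell -3 holds 1 when M halts.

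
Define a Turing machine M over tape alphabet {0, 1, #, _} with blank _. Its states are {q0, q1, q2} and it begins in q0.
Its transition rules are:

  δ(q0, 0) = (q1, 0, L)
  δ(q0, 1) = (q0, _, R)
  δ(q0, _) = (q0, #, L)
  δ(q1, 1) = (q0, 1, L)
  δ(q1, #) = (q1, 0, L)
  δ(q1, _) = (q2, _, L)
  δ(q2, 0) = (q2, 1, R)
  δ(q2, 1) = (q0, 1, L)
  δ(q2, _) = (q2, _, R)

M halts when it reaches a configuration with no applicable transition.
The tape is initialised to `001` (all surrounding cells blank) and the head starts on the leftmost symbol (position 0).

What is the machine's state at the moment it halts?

q0

q0 | __[0]01_   read 0 → write 0, move L, go to q1
q1 | _[_]001_   read _ → write _, move L, go to q2
q2 | [_]_001_   read _ → write _, move R, go to q2
q2 | _[_]001_   read _ → write _, move R, go to q2
q2 | __[0]01_   read 0 → write 1, move R, go to q2
q2 | __1[0]1_   read 0 → write 1, move R, go to q2
q2 | __11[1]_   read 1 → write 1, move L, go to q0
q0 | __1[1]1_   read 1 → write _, move R, go to q0
q0 | __1_[1]_   read 1 → write _, move R, go to q0
q0 | __1__[_]   read _ → write #, move L, go to q0
q0 | __1_[_]#   read _ → write #, move L, go to q0
q0 | __1[_]##   read _ → write #, move L, go to q0
q0 | __[1]###   read 1 → write _, move R, go to q0
q0 | ___[#]##
No transition is defined for (q0, #); M halts in state q0.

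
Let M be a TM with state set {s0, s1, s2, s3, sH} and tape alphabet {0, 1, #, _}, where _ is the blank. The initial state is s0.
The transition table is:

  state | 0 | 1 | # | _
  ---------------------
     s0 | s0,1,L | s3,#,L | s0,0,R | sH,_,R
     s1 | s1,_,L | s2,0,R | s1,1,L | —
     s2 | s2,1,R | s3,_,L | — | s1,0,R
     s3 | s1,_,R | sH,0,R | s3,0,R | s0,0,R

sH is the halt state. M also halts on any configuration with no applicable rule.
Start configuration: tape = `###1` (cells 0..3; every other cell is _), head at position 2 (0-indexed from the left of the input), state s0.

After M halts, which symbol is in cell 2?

_

state=s0 head=2 tape=##[#]1   (s0,#)→(s0,0,R)
state=s0 head=3 tape=##0[1]   (s0,1)→(s3,#,L)
state=s3 head=2 tape=##[0]#   (s3,0)→(s1,_,R)
state=s1 head=3 tape=##_[#]   (s1,#)→(s1,1,L)
state=s1 head=2 tape=##[_]1
Cell 2 holds _ when M halts.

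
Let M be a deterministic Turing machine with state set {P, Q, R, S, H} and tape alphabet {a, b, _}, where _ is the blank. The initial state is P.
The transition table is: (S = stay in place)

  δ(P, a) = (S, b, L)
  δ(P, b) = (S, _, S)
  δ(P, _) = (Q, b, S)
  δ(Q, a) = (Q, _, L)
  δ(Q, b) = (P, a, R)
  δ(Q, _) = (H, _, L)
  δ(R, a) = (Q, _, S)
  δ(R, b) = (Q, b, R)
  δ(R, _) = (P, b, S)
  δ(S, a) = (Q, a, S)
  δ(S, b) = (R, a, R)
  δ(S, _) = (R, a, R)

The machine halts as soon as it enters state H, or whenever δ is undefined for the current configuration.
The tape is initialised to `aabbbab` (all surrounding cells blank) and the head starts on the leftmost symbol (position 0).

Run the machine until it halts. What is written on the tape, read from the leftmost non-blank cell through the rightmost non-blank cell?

aaaaaaab

P | _[a]abbbab_   read a → write b, move L, go to S
S | [_]babbbab_   read _ → write a, move R, go to R
R | a[b]abbbab_   read b → write b, move R, go to Q
Q | ab[a]bbbab_   read a → write _, move L, go to Q
Q | a[b]_bbbab_   read b → write a, move R, go to P
P | aa[_]bbbab_   read _ → write b, move S, go to Q
Q | aa[b]bbbab_   read b → write a, move R, go to P
P | aaa[b]bbab_   read b → write _, move S, go to S
S | aaa[_]bbab_   read _ → write a, move R, go to R
R | aaaa[b]bab_   read b → write b, move R, go to Q
Q | aaaab[b]ab_   read b → write a, move R, go to P
P | aaaaba[a]b_   read a → write b, move L, go to S
S | aaaab[a]bb_   read a → write a, move S, go to Q
Q | aaaab[a]bb_   read a → write _, move L, go to Q
Q | aaaa[b]_bb_   read b → write a, move R, go to P
P | aaaaa[_]bb_   read _ → write b, move S, go to Q
Q | aaaaa[b]bb_   read b → write a, move R, go to P
P | aaaaaa[b]b_   read b → write _, move S, go to S
S | aaaaaa[_]b_   read _ → write a, move R, go to R
R | aaaaaaa[b]_   read b → write b, move R, go to Q
Q | aaaaaaab[_]   read _ → write _, move L, go to H
H | aaaaaaa[b]_
The non-blank tape span at halt is aaaaaaab.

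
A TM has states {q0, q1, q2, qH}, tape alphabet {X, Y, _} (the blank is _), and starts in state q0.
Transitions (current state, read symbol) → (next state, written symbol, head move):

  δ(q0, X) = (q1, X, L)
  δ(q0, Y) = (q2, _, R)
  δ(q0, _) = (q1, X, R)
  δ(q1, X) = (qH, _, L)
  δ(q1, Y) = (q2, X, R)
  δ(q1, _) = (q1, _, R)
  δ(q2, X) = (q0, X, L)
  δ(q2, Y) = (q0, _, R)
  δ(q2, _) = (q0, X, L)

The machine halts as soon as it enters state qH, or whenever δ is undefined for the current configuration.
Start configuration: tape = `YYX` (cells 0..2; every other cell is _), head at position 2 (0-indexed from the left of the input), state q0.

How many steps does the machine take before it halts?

q0 | _YY[X]   read X → write X, move L, go to q1
q1 | _Y[Y]X   read Y → write X, move R, go to q2
q2 | _YX[X]   read X → write X, move L, go to q0
q0 | _Y[X]X   read X → write X, move L, go to q1
q1 | _[Y]XX   read Y → write X, move R, go to q2
q2 | _X[X]X   read X → write X, move L, go to q0
q0 | _[X]XX   read X → write X, move L, go to q1
q1 | [_]XXX   read _ → write _, move R, go to q1
q1 | _[X]XX   read X → write _, move L, go to qH
qH | [_]_XX
M halts after 9 transitions.

9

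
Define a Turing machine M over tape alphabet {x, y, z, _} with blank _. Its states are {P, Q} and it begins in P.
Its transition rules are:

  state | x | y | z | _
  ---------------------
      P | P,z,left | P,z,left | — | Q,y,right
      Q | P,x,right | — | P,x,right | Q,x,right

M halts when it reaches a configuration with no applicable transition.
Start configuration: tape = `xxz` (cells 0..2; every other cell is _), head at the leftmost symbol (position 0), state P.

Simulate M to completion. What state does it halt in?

P | __[x]xz   read x → write z, move left, go to P
P | _[_]zxz   read _ → write y, move right, go to Q
Q | _y[z]xz   read z → write x, move right, go to P
P | _yx[x]z   read x → write z, move left, go to P
P | _y[x]zz   read x → write z, move left, go to P
P | _[y]zzz   read y → write z, move left, go to P
P | [_]zzzz   read _ → write y, move right, go to Q
Q | y[z]zzz   read z → write x, move right, go to P
P | yx[z]zz
No transition is defined for (P, z); M halts in state P.

P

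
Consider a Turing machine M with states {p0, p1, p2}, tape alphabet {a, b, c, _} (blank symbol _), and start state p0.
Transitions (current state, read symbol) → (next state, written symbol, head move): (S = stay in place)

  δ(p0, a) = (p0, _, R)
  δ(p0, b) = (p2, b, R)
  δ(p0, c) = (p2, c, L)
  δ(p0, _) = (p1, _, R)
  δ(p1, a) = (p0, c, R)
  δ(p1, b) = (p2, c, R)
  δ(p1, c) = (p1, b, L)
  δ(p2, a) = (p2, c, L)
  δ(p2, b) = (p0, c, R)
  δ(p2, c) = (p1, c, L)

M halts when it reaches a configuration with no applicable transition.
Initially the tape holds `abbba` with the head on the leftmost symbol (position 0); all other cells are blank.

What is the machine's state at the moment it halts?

state=p0 head=0 tape=[a]bbba   (p0,a)→(p0,_,R)
state=p0 head=1 tape=_[b]bba   (p0,b)→(p2,b,R)
state=p2 head=2 tape=_b[b]ba   (p2,b)→(p0,c,R)
state=p0 head=3 tape=_bc[b]a   (p0,b)→(p2,b,R)
state=p2 head=4 tape=_bcb[a]   (p2,a)→(p2,c,L)
state=p2 head=3 tape=_bc[b]c   (p2,b)→(p0,c,R)
state=p0 head=4 tape=_bcc[c]   (p0,c)→(p2,c,L)
state=p2 head=3 tape=_bc[c]c   (p2,c)→(p1,c,L)
state=p1 head=2 tape=_b[c]cc   (p1,c)→(p1,b,L)
state=p1 head=1 tape=_[b]bcc   (p1,b)→(p2,c,R)
state=p2 head=2 tape=_c[b]cc   (p2,b)→(p0,c,R)
state=p0 head=3 tape=_cc[c]c   (p0,c)→(p2,c,L)
state=p2 head=2 tape=_c[c]cc   (p2,c)→(p1,c,L)
state=p1 head=1 tape=_[c]ccc   (p1,c)→(p1,b,L)
state=p1 head=0 tape=[_]bccc
No transition is defined for (p1, _); M halts in state p1.

p1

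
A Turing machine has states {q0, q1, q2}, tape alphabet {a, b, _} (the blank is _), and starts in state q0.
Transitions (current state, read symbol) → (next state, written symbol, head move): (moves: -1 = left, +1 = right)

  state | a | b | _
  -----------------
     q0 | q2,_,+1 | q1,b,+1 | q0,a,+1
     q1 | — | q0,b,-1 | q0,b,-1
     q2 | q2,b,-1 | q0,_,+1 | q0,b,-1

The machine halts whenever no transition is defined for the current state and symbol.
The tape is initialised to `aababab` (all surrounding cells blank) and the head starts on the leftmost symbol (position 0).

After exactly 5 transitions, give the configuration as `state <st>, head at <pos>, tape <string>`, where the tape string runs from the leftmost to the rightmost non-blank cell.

state q1, head at 1, tape abbbabab

state=q0 head=0 tape=_[a]ababab   (q0,a)→(q2,_,+1)
state=q2 head=1 tape=__[a]babab   (q2,a)→(q2,b,-1)
state=q2 head=0 tape=_[_]bbabab   (q2,_)→(q0,b,-1)
state=q0 head=-1 tape=[_]bbbabab   (q0,_)→(q0,a,+1)
state=q0 head=0 tape=a[b]bbabab   (q0,b)→(q1,b,+1)
state=q1 head=1 tape=ab[b]babab
After 5 steps: state q1, head at 1, tape abbbabab.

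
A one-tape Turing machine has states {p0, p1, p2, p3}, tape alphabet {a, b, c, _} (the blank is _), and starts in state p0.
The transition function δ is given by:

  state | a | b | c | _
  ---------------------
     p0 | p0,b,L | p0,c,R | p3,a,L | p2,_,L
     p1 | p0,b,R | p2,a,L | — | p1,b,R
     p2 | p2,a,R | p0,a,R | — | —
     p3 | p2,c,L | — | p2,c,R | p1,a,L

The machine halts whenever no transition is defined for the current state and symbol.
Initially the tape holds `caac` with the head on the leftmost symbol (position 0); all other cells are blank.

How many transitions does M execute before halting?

p0 | __[c]aac   read c → write a, move L, go to p3
p3 | _[_]aaac   read _ → write a, move L, go to p1
p1 | [_]aaaac   read _ → write b, move R, go to p1
p1 | b[a]aaac   read a → write b, move R, go to p0
p0 | bb[a]aac   read a → write b, move L, go to p0
p0 | b[b]baac   read b → write c, move R, go to p0
p0 | bc[b]aac   read b → write c, move R, go to p0
p0 | bcc[a]ac   read a → write b, move L, go to p0
p0 | bc[c]bac   read c → write a, move L, go to p3
p3 | b[c]abac   read c → write c, move R, go to p2
p2 | bc[a]bac   read a → write a, move R, go to p2
p2 | bca[b]ac   read b → write a, move R, go to p0
p0 | bcaa[a]c   read a → write b, move L, go to p0
p0 | bca[a]bc   read a → write b, move L, go to p0
p0 | bc[a]bbc   read a → write b, move L, go to p0
p0 | b[c]bbbc   read c → write a, move L, go to p3
p3 | [b]abbbc
M halts after 16 transitions.

16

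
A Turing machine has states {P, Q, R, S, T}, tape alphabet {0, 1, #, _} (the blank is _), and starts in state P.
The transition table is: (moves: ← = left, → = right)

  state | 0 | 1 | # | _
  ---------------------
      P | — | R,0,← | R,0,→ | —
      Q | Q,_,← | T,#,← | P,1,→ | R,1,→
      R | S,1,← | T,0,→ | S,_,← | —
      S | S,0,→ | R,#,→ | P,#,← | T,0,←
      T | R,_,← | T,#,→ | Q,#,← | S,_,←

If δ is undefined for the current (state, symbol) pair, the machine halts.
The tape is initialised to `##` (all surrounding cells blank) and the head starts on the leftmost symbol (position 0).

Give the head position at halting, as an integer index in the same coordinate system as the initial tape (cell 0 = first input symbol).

-1

P | _[#]#   read # → write 0, move →, go to R
R | _0[#]   read # → write _, move ←, go to S
S | _[0]_   read 0 → write 0, move →, go to S
S | _0[_]   read _ → write 0, move ←, go to T
T | _[0]0   read 0 → write _, move ←, go to R
R | [_]_0
At halt the head is at cell -1.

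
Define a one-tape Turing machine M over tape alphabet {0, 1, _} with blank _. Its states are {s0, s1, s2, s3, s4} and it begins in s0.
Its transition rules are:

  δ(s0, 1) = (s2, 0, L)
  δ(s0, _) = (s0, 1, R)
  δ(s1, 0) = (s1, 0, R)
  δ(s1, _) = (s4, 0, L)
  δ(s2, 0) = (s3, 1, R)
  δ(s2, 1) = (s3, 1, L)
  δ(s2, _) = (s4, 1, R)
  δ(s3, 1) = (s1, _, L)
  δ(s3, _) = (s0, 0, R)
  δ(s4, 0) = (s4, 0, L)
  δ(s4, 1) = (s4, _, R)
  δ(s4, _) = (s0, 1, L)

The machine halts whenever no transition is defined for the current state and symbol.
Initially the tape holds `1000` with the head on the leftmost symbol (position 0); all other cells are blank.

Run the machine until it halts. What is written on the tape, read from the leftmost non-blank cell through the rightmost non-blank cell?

1000000

s0 | ___[1]000   read 1 → write 0, move L, go to s2
s2 | __[_]0000   read _ → write 1, move R, go to s4
s4 | __1[0]000   read 0 → write 0, move L, go to s4
s4 | __[1]0000   read 1 → write _, move R, go to s4
s4 | ___[0]000   read 0 → write 0, move L, go to s4
s4 | __[_]0000   read _ → write 1, move L, go to s0
s0 | _[_]10000   read _ → write 1, move R, go to s0
s0 | _1[1]0000   read 1 → write 0, move L, go to s2
s2 | _[1]00000   read 1 → write 1, move L, go to s3
s3 | [_]100000   read _ → write 0, move R, go to s0
s0 | 0[1]00000   read 1 → write 0, move L, go to s2
s2 | [0]000000   read 0 → write 1, move R, go to s3
s3 | 1[0]00000
The non-blank tape span at halt is 1000000.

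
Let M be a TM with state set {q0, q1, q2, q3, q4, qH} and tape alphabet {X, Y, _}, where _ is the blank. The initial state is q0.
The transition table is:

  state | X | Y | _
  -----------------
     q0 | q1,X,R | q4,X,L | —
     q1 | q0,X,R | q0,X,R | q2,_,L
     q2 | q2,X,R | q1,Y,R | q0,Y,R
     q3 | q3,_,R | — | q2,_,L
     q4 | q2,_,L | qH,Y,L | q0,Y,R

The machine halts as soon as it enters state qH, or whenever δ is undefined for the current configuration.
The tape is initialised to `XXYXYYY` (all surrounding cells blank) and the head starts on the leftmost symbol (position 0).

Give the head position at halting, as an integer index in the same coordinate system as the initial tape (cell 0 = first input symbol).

8

q0 | [X]XYXYYY__   read X → write X, move R, go to q1
q1 | X[X]YXYYY__   read X → write X, move R, go to q0
q0 | XX[Y]XYYY__   read Y → write X, move L, go to q4
q4 | X[X]XXYYY__   read X → write _, move L, go to q2
q2 | [X]_XXYYY__   read X → write X, move R, go to q2
q2 | X[_]XXYYY__   read _ → write Y, move R, go to q0
q0 | XY[X]XYYY__   read X → write X, move R, go to q1
q1 | XYX[X]YYY__   read X → write X, move R, go to q0
q0 | XYXX[Y]YY__   read Y → write X, move L, go to q4
q4 | XYX[X]XYY__   read X → write _, move L, go to q2
q2 | XY[X]_XYY__   read X → write X, move R, go to q2
q2 | XYX[_]XYY__   read _ → write Y, move R, go to q0
q0 | XYXY[X]YY__   read X → write X, move R, go to q1
q1 | XYXYX[Y]Y__   read Y → write X, move R, go to q0
q0 | XYXYXX[Y]__   read Y → write X, move L, go to q4
q4 | XYXYX[X]X__   read X → write _, move L, go to q2
q2 | XYXY[X]_X__   read X → write X, move R, go to q2
q2 | XYXYX[_]X__   read _ → write Y, move R, go to q0
q0 | XYXYXY[X]__   read X → write X, move R, go to q1
q1 | XYXYXYX[_]_   read _ → write _, move L, go to q2
q2 | XYXYXY[X]__   read X → write X, move R, go to q2
q2 | XYXYXYX[_]_   read _ → write Y, move R, go to q0
q0 | XYXYXYXY[_]
At halt the head is at cell 8.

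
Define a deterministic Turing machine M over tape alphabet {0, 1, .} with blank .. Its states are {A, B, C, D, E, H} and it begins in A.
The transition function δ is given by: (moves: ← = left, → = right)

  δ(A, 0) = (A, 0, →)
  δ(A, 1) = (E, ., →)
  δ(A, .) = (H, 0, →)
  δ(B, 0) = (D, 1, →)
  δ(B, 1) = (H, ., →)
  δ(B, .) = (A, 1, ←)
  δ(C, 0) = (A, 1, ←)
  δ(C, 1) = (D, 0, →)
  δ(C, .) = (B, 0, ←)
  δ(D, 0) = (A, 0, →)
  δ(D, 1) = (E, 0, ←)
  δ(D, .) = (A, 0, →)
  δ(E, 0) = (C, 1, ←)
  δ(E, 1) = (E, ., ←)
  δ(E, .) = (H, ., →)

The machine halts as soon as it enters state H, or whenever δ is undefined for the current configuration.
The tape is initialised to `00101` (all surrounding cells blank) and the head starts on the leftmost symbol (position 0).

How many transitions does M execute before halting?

10

A | [0]0101   read 0 → write 0, move →, go to A
A | 0[0]101   read 0 → write 0, move →, go to A
A | 00[1]01   read 1 → write ., move →, go to E
E | 00.[0]1   read 0 → write 1, move ←, go to C
C | 00[.]11   read . → write 0, move ←, go to B
B | 0[0]011   read 0 → write 1, move →, go to D
D | 01[0]11   read 0 → write 0, move →, go to A
A | 010[1]1   read 1 → write ., move →, go to E
E | 010.[1]   read 1 → write ., move ←, go to E
E | 010[.].   read . → write ., move →, go to H
H | 010.[.]
M halts after 10 transitions.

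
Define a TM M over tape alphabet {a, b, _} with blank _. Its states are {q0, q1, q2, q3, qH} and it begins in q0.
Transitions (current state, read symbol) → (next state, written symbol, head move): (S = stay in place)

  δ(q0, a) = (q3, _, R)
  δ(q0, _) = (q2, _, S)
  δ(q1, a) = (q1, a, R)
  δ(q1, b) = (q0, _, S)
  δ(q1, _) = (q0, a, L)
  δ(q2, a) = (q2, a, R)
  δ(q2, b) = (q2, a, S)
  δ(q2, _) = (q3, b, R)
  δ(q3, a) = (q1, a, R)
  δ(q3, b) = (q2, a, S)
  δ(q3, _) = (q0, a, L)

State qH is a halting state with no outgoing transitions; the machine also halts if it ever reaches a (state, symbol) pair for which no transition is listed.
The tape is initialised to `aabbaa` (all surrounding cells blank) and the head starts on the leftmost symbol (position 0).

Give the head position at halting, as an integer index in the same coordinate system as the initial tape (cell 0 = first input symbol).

6

q0 | [a]abbaa__   read a → write _, move R, go to q3
q3 | _[a]bbaa__   read a → write a, move R, go to q1
q1 | _a[b]baa__   read b → write _, move S, go to q0
q0 | _a[_]baa__   read _ → write _, move S, go to q2
q2 | _a[_]baa__   read _ → write b, move R, go to q3
q3 | _ab[b]aa__   read b → write a, move S, go to q2
q2 | _ab[a]aa__   read a → write a, move R, go to q2
q2 | _aba[a]a__   read a → write a, move R, go to q2
q2 | _abaa[a]__   read a → write a, move R, go to q2
q2 | _abaaa[_]_   read _ → write b, move R, go to q3
q3 | _abaaab[_]   read _ → write a, move L, go to q0
q0 | _abaaa[b]a
At halt the head is at cell 6.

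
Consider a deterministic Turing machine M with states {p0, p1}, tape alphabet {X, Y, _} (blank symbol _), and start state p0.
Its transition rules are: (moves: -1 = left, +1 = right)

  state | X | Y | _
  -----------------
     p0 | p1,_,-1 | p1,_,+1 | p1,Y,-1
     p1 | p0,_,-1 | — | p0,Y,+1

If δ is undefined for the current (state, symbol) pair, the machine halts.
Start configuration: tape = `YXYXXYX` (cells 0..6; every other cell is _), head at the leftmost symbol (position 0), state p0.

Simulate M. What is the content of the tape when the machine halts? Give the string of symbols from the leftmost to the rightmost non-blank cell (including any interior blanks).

Y_YY_XYX

p0 | _[Y]XYXXYX   read Y → write _, move +1, go to p1
p1 | __[X]YXXYX   read X → write _, move -1, go to p0
p0 | _[_]_YXXYX   read _ → write Y, move -1, go to p1
p1 | [_]Y_YXXYX   read _ → write Y, move +1, go to p0
p0 | Y[Y]_YXXYX   read Y → write _, move +1, go to p1
p1 | Y_[_]YXXYX   read _ → write Y, move +1, go to p0
p0 | Y_Y[Y]XXYX   read Y → write _, move +1, go to p1
p1 | Y_Y_[X]XYX   read X → write _, move -1, go to p0
p0 | Y_Y[_]_XYX   read _ → write Y, move -1, go to p1
p1 | Y_[Y]Y_XYX
The non-blank tape span at halt is Y_YY_XYX.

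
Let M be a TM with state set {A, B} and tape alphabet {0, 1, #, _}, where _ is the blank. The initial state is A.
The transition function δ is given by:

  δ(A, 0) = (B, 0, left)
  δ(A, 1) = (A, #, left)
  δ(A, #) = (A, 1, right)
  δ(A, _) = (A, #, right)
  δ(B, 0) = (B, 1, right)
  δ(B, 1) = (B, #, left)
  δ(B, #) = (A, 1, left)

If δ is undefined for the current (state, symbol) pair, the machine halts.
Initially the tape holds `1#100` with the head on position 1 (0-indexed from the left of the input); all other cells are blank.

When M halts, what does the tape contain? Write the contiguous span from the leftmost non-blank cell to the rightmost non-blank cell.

#####00

state=A head=1 tape=___1[#]100   (A,#)→(A,1,right)
state=A head=2 tape=___11[1]00   (A,1)→(A,#,left)
state=A head=1 tape=___1[1]#00   (A,1)→(A,#,left)
state=A head=0 tape=___[1]##00   (A,1)→(A,#,left)
state=A head=-1 tape=__[_]###00   (A,_)→(A,#,right)
state=A head=0 tape=__#[#]##00   (A,#)→(A,1,right)
state=A head=1 tape=__#1[#]#00   (A,#)→(A,1,right)
state=A head=2 tape=__#11[#]00   (A,#)→(A,1,right)
state=A head=3 tape=__#111[0]0   (A,0)→(B,0,left)
state=B head=2 tape=__#11[1]00   (B,1)→(B,#,left)
state=B head=1 tape=__#1[1]#00   (B,1)→(B,#,left)
state=B head=0 tape=__#[1]##00   (B,1)→(B,#,left)
state=B head=-1 tape=__[#]###00   (B,#)→(A,1,left)
state=A head=-2 tape=_[_]1###00   (A,_)→(A,#,right)
state=A head=-1 tape=_#[1]###00   (A,1)→(A,#,left)
state=A head=-2 tape=_[#]####00   (A,#)→(A,1,right)
state=A head=-1 tape=_1[#]###00   (A,#)→(A,1,right)
state=A head=0 tape=_11[#]##00   (A,#)→(A,1,right)
state=A head=1 tape=_111[#]#00   (A,#)→(A,1,right)
state=A head=2 tape=_1111[#]00   (A,#)→(A,1,right)
state=A head=3 tape=_11111[0]0   (A,0)→(B,0,left)
state=B head=2 tape=_1111[1]00   (B,1)→(B,#,left)
state=B head=1 tape=_111[1]#00   (B,1)→(B,#,left)
state=B head=0 tape=_11[1]##00   (B,1)→(B,#,left)
state=B head=-1 tape=_1[1]###00   (B,1)→(B,#,left)
state=B head=-2 tape=_[1]####00   (B,1)→(B,#,left)
state=B head=-3 tape=[_]#####00
The non-blank tape span at halt is #####00.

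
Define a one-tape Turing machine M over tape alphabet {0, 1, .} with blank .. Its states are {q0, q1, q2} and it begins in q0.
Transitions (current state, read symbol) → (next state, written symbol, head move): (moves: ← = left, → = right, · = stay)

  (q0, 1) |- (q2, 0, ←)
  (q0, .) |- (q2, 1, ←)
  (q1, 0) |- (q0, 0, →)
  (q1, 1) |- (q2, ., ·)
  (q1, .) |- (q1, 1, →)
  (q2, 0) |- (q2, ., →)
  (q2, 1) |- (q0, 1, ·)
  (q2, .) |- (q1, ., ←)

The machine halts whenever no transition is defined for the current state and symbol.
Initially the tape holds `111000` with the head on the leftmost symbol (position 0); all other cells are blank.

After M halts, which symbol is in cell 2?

state=q0 head=0 tape=..[1]11000   (q0,1)→(q2,0,←)
state=q2 head=-1 tape=.[.]011000   (q2,.)→(q1,.,←)
state=q1 head=-2 tape=[.].011000   (q1,.)→(q1,1,→)
state=q1 head=-1 tape=1[.]011000   (q1,.)→(q1,1,→)
state=q1 head=0 tape=11[0]11000   (q1,0)→(q0,0,→)
state=q0 head=1 tape=110[1]1000   (q0,1)→(q2,0,←)
state=q2 head=0 tape=11[0]01000   (q2,0)→(q2,.,→)
state=q2 head=1 tape=11.[0]1000   (q2,0)→(q2,.,→)
state=q2 head=2 tape=11..[1]000   (q2,1)→(q0,1,·)
state=q0 head=2 tape=11..[1]000   (q0,1)→(q2,0,←)
state=q2 head=1 tape=11.[.]0000   (q2,.)→(q1,.,←)
state=q1 head=0 tape=11[.].0000   (q1,.)→(q1,1,→)
state=q1 head=1 tape=111[.]0000   (q1,.)→(q1,1,→)
state=q1 head=2 tape=1111[0]000   (q1,0)→(q0,0,→)
state=q0 head=3 tape=11110[0]00
Cell 2 holds 0 when M halts.

0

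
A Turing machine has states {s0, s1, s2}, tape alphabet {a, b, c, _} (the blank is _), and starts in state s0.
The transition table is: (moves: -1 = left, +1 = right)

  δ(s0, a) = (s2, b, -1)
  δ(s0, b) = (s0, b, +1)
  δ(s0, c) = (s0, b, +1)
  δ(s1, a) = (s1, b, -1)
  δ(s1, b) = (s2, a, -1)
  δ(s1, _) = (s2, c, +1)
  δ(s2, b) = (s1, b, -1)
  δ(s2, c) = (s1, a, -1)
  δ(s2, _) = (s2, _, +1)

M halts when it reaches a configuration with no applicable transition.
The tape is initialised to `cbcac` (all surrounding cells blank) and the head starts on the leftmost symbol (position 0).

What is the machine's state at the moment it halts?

state=s0 head=0 tape=_[c]bcac   (s0,c)→(s0,b,+1)
state=s0 head=1 tape=_b[b]cac   (s0,b)→(s0,b,+1)
state=s0 head=2 tape=_bb[c]ac   (s0,c)→(s0,b,+1)
state=s0 head=3 tape=_bbb[a]c   (s0,a)→(s2,b,-1)
state=s2 head=2 tape=_bb[b]bc   (s2,b)→(s1,b,-1)
state=s1 head=1 tape=_b[b]bbc   (s1,b)→(s2,a,-1)
state=s2 head=0 tape=_[b]abbc   (s2,b)→(s1,b,-1)
state=s1 head=-1 tape=[_]babbc   (s1,_)→(s2,c,+1)
state=s2 head=0 tape=c[b]abbc   (s2,b)→(s1,b,-1)
state=s1 head=-1 tape=[c]babbc
No transition is defined for (s1, c); M halts in state s1.

s1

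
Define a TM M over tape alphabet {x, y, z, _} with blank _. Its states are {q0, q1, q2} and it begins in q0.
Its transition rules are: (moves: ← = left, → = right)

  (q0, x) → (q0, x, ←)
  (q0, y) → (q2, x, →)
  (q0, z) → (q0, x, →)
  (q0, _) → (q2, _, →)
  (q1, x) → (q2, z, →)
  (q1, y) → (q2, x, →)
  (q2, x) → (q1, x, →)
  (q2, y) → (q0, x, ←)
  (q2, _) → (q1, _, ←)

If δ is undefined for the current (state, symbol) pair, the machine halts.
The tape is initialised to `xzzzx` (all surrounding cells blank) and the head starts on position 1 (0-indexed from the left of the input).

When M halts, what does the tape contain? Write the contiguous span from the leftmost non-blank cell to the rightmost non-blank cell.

q0 | _x[z]zzx_   read z → write x, move →, go to q0
q0 | _xx[z]zx_   read z → write x, move →, go to q0
q0 | _xxx[z]x_   read z → write x, move →, go to q0
q0 | _xxxx[x]_   read x → write x, move ←, go to q0
q0 | _xxx[x]x_   read x → write x, move ←, go to q0
q0 | _xx[x]xx_   read x → write x, move ←, go to q0
q0 | _x[x]xxx_   read x → write x, move ←, go to q0
q0 | _[x]xxxx_   read x → write x, move ←, go to q0
q0 | [_]xxxxx_   read _ → write _, move →, go to q2
q2 | _[x]xxxx_   read x → write x, move →, go to q1
q1 | _x[x]xxx_   read x → write z, move →, go to q2
q2 | _xz[x]xx_   read x → write x, move →, go to q1
q1 | _xzx[x]x_   read x → write z, move →, go to q2
q2 | _xzxz[x]_   read x → write x, move →, go to q1
q1 | _xzxzx[_]
The non-blank tape span at halt is xzxzx.

xzxzx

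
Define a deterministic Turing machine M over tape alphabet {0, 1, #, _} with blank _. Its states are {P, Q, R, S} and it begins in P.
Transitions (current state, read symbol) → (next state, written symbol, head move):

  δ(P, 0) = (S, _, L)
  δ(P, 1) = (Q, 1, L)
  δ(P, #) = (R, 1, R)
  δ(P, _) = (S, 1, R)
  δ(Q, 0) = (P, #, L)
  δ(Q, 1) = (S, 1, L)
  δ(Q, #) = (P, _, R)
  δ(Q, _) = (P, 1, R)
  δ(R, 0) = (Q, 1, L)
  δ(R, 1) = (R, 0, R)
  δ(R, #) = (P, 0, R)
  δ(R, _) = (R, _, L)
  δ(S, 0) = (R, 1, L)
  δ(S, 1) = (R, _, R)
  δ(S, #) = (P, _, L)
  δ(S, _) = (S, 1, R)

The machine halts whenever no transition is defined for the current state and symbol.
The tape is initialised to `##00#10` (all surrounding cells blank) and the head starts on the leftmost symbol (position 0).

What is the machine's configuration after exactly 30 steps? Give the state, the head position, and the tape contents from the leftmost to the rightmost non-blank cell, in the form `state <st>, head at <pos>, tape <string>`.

state=P head=0 tape=___[#]#00#10   (P,#)→(R,1,R)
state=R head=1 tape=___1[#]00#10   (R,#)→(P,0,R)
state=P head=2 tape=___10[0]0#10   (P,0)→(S,_,L)
state=S head=1 tape=___1[0]_0#10   (S,0)→(R,1,L)
state=R head=0 tape=___[1]1_0#10   (R,1)→(R,0,R)
state=R head=1 tape=___0[1]_0#10   (R,1)→(R,0,R)
state=R head=2 tape=___00[_]0#10   (R,_)→(R,_,L)
state=R head=1 tape=___0[0]_0#10   (R,0)→(Q,1,L)
state=Q head=0 tape=___[0]1_0#10   (Q,0)→(P,#,L)
state=P head=-1 tape=__[_]#1_0#10   (P,_)→(S,1,R)
state=S head=0 tape=__1[#]1_0#10   (S,#)→(P,_,L)
state=P head=-1 tape=__[1]_1_0#10   (P,1)→(Q,1,L)
state=Q head=-2 tape=_[_]1_1_0#10   (Q,_)→(P,1,R)
state=P head=-1 tape=_1[1]_1_0#10   (P,1)→(Q,1,L)
state=Q head=-2 tape=_[1]1_1_0#10   (Q,1)→(S,1,L)
state=S head=-3 tape=[_]11_1_0#10   (S,_)→(S,1,R)
state=S head=-2 tape=1[1]1_1_0#10   (S,1)→(R,_,R)
state=R head=-1 tape=1_[1]_1_0#10   (R,1)→(R,0,R)
state=R head=0 tape=1_0[_]1_0#10   (R,_)→(R,_,L)
state=R head=-1 tape=1_[0]_1_0#10   (R,0)→(Q,1,L)
state=Q head=-2 tape=1[_]1_1_0#10   (Q,_)→(P,1,R)
state=P head=-1 tape=11[1]_1_0#10   (P,1)→(Q,1,L)
state=Q head=-2 tape=1[1]1_1_0#10   (Q,1)→(S,1,L)
state=S head=-3 tape=[1]11_1_0#10   (S,1)→(R,_,R)
state=R head=-2 tape=_[1]1_1_0#10   (R,1)→(R,0,R)
state=R head=-1 tape=_0[1]_1_0#10   (R,1)→(R,0,R)
state=R head=0 tape=_00[_]1_0#10   (R,_)→(R,_,L)
state=R head=-1 tape=_0[0]_1_0#10   (R,0)→(Q,1,L)
state=Q head=-2 tape=_[0]1_1_0#10   (Q,0)→(P,#,L)
state=P head=-3 tape=[_]#1_1_0#10   (P,_)→(S,1,R)
state=S head=-2 tape=1[#]1_1_0#10
After 30 steps: state S, head at -2, tape 1#1_1_0#10.

state S, head at -2, tape 1#1_1_0#10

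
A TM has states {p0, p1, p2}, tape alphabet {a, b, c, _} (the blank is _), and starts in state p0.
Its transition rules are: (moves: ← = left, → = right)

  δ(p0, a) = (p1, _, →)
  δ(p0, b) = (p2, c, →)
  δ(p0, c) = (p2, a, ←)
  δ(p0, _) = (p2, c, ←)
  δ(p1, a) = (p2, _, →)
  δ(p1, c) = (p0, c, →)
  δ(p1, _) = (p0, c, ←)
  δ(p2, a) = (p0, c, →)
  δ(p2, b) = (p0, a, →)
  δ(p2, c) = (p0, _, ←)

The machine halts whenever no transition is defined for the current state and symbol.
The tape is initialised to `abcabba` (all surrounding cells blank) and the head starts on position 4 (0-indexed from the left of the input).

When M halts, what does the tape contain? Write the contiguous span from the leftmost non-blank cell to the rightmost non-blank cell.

ccacccac

p0 | _abca[b]ba_   read b → write c, move →, go to p2
p2 | _abcac[b]a_   read b → write a, move →, go to p0
p0 | _abcaca[a]_   read a → write _, move →, go to p1
p1 | _abcaca_[_]   read _ → write c, move ←, go to p0
p0 | _abcaca[_]c   read _ → write c, move ←, go to p2
p2 | _abcac[a]cc   read a → write c, move →, go to p0
p0 | _abcacc[c]c   read c → write a, move ←, go to p2
p2 | _abcac[c]ac   read c → write _, move ←, go to p0
p0 | _abca[c]_ac   read c → write a, move ←, go to p2
p2 | _abc[a]a_ac   read a → write c, move →, go to p0
p0 | _abcc[a]_ac   read a → write _, move →, go to p1
p1 | _abcc_[_]ac   read _ → write c, move ←, go to p0
p0 | _abcc[_]cac   read _ → write c, move ←, go to p2
p2 | _abc[c]ccac   read c → write _, move ←, go to p0
p0 | _ab[c]_ccac   read c → write a, move ←, go to p2
p2 | _a[b]a_ccac   read b → write a, move →, go to p0
p0 | _aa[a]_ccac   read a → write _, move →, go to p1
p1 | _aa_[_]ccac   read _ → write c, move ←, go to p0
p0 | _aa[_]cccac   read _ → write c, move ←, go to p2
p2 | _a[a]ccccac   read a → write c, move →, go to p0
p0 | _ac[c]cccac   read c → write a, move ←, go to p2
p2 | _a[c]acccac   read c → write _, move ←, go to p0
p0 | _[a]_acccac   read a → write _, move →, go to p1
p1 | __[_]acccac   read _ → write c, move ←, go to p0
p0 | _[_]cacccac   read _ → write c, move ←, go to p2
p2 | [_]ccacccac
The non-blank tape span at halt is ccacccac.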